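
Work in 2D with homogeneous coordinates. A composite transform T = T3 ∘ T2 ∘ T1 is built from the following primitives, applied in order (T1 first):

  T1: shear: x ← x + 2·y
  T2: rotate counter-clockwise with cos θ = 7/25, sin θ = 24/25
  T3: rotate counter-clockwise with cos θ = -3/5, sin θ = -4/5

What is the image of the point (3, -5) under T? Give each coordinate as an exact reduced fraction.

T(p) = (-41/5, 13/5)

T1 shear: x ← x + 2·y: (3, -5) → (-7, -5)
T2 rotate counter-clockwise with cos θ = 7/25, sin θ = 24/25: (-7, -5) → (71/25, -203/25)
T3 rotate counter-clockwise with cos θ = -3/5, sin θ = -4/5: (71/25, -203/25) → (-41/5, 13/5)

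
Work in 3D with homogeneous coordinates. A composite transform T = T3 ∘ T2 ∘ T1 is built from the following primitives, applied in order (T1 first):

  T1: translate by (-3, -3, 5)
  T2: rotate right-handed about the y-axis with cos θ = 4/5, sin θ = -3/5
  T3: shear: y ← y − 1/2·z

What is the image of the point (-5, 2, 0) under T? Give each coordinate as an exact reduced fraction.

T1 translate by (-3, -3, 5): (-5, 2, 0) → (-8, -1, 5)
T2 rotate right-handed about the y-axis with cos θ = 4/5, sin θ = -3/5: (-8, -1, 5) → (-47/5, -1, -4/5)
T3 shear: y ← y − 1/2·z: (-47/5, -1, -4/5) → (-47/5, -3/5, -4/5)

T(p) = (-47/5, -3/5, -4/5)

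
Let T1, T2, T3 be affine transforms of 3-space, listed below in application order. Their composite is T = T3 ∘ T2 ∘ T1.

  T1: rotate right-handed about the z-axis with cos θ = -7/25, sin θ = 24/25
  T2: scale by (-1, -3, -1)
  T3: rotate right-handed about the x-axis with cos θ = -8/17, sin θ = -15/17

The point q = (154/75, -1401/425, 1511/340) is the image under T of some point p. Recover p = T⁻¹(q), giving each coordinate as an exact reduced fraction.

p = (4/3, 7/4, 5)

T1 = [-7/25 -24/25 0 0; 24/25 -7/25 0 0; 0 0 1 0; 0 0 0 1]
T2·T1 = [7/25 24/25 0 0; -72/25 21/25 0 0; 0 0 -1 0; 0 0 0 1]
T3·…·T1 = [7/25 24/25 0 0; 576/425 -168/425 -15/17 0; 216/85 -63/85 8/17 0; 0 0 0 1]
det M = -3; M⁻¹ = [7/25 64/425 24/85 0; 24/25 -56/1275 -7/85 0; 0 -15/17 8/17 0; 0 0 0 1]
M⁻¹ · (154/75, -1401/425, 1511/340)ᵀ = (4/3, 7/4, 5)ᵀ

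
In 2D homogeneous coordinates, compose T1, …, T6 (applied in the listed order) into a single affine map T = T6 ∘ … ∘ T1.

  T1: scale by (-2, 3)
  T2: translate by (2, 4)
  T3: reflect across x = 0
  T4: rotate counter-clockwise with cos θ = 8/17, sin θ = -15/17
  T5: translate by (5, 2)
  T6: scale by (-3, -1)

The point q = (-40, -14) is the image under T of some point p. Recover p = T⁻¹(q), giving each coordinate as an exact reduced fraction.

p = (-7/3, 3)

T1 = [-2 0 0; 0 3 0; 0 0 1]
T2·T1 = [-2 0 2; 0 3 4; 0 0 1]
T3·…·T1 = [2 0 -2; 0 3 4; 0 0 1]
T4·…·T1 = [16/17 45/17 44/17; -30/17 24/17 62/17; 0 0 1]
T5·…·T1 = [16/17 45/17 129/17; -30/17 24/17 96/17; 0 0 1]
T6·…·T1 = [-48/17 -135/17 -387/17; 30/17 -24/17 -96/17; 0 0 1]
det M = 18; M⁻¹ = [-4/51 15/34 12/17; -5/51 -8/51 -53/17; 0 0 1]
M⁻¹ · (-40, -14)ᵀ = (-7/3, 3)ᵀ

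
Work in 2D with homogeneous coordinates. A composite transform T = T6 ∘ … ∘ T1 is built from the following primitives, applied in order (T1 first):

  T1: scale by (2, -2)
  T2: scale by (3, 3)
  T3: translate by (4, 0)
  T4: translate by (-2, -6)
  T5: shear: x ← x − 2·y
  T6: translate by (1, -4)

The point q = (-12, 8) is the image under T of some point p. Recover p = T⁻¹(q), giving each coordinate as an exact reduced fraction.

p = (3/2, -3)

T1 = [2 0 0; 0 -2 0; 0 0 1]
T2·T1 = [6 0 0; 0 -6 0; 0 0 1]
T3·…·T1 = [6 0 4; 0 -6 0; 0 0 1]
T4·…·T1 = [6 0 2; 0 -6 -6; 0 0 1]
T5·…·T1 = [6 12 14; 0 -6 -6; 0 0 1]
T6·…·T1 = [6 12 15; 0 -6 -10; 0 0 1]
det M = -36; M⁻¹ = [1/6 1/3 5/6; 0 -1/6 -5/3; 0 0 1]
M⁻¹ · (-12, 8)ᵀ = (3/2, -3)ᵀ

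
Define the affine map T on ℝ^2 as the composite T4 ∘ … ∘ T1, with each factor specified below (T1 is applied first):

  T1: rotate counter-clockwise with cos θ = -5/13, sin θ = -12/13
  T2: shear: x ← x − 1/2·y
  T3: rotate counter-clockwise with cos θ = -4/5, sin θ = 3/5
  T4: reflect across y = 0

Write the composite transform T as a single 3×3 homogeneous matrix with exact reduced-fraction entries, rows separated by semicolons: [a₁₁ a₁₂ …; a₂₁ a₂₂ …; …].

T = [32/65 -43/65 0; -51/65 -127/130 0; 0 0 1]

T1 = [-5/13 12/13 0; -12/13 -5/13 0; 0 0 1]
T2·T1 = [1/13 29/26 0; -12/13 -5/13 0; 0 0 1]
T3·…·T1 = [32/65 -43/65 0; 51/65 127/130 0; 0 0 1]
T4·…·T1 = [32/65 -43/65 0; -51/65 -127/130 0; 0 0 1]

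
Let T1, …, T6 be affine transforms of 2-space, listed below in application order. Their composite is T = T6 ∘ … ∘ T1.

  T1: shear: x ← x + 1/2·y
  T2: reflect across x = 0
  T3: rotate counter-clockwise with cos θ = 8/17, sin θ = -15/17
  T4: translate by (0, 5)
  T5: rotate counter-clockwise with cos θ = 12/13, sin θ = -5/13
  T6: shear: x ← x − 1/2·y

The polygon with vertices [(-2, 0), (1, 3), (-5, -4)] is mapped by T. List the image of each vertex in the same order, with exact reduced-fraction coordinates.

T1 shear: x ← x + 1/2·y: (-2, 0) → (-2, 0); (1, 3) → (5/2, 3); (-5, -4) → (-7, -4)
T2 reflect across x = 0: (-2, 0) → (2, 0); (5/2, 3) → (-5/2, 3); (-7, -4) → (7, -4)
T3 rotate counter-clockwise with cos θ = 8/17, sin θ = -15/17: (2, 0) → (16/17, -30/17); (-5/2, 3) → (25/17, 123/34); (7, -4) → (-4/17, -137/17)
T4 translate by (0, 5): (16/17, -30/17) → (16/17, 55/17); (25/17, 123/34) → (25/17, 293/34); (-4/17, -137/17) → (-4/17, -52/17)
T5 rotate counter-clockwise with cos θ = 12/13, sin θ = -5/13: (16/17, 55/17) → (467/221, 580/221); (25/17, 293/34) → (2065/442, 1633/221); (-4/17, -52/17) → (-308/221, -604/221)
T6 shear: x ← x − 1/2·y: (467/221, 580/221) → (177/221, 580/221); (2065/442, 1633/221) → (216/221, 1633/221); (-308/221, -604/221) → (-6/221, -604/221)

image vertices: (177/221, 580/221), (216/221, 1633/221), (-6/221, -604/221)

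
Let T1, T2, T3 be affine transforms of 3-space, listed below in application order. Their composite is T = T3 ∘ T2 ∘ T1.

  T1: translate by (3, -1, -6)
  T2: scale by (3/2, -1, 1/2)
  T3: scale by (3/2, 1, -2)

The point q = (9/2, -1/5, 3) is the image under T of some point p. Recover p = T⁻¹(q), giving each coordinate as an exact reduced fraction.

T1 = [1 0 0 3; 0 1 0 -1; 0 0 1 -6; 0 0 0 1]
T2·T1 = [3/2 0 0 9/2; 0 -1 0 1; 0 0 1/2 -3; 0 0 0 1]
T3·…·T1 = [9/4 0 0 27/4; 0 -1 0 1; 0 0 -1 6; 0 0 0 1]
det M = 9/4; M⁻¹ = [4/9 0 0 -3; 0 -1 0 1; 0 0 -1 6; 0 0 0 1]
M⁻¹ · (9/2, -1/5, 3)ᵀ = (-1, 6/5, 3)ᵀ

p = (-1, 6/5, 3)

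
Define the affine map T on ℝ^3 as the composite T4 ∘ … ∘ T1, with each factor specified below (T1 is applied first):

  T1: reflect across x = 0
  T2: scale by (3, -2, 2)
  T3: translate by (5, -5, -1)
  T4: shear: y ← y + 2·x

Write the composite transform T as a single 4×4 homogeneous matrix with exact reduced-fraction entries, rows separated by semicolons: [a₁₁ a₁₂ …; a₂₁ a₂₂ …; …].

T = [-3 0 0 5; -6 -2 0 5; 0 0 2 -1; 0 0 0 1]

T1 = [-1 0 0 0; 0 1 0 0; 0 0 1 0; 0 0 0 1]
T2·T1 = [-3 0 0 0; 0 -2 0 0; 0 0 2 0; 0 0 0 1]
T3·…·T1 = [-3 0 0 5; 0 -2 0 -5; 0 0 2 -1; 0 0 0 1]
T4·…·T1 = [-3 0 0 5; -6 -2 0 5; 0 0 2 -1; 0 0 0 1]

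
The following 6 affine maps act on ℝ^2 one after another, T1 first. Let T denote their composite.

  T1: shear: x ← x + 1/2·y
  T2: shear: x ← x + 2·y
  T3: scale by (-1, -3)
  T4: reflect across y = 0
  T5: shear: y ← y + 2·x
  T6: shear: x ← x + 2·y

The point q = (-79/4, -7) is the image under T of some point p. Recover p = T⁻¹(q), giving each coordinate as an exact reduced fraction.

T1 = [1 1/2 0; 0 1 0; 0 0 1]
T2·T1 = [1 5/2 0; 0 1 0; 0 0 1]
T3·…·T1 = [-1 -5/2 0; 0 -3 0; 0 0 1]
T4·…·T1 = [-1 -5/2 0; 0 3 0; 0 0 1]
T5·…·T1 = [-1 -5/2 0; -2 -2 0; 0 0 1]
T6·…·T1 = [-5 -13/2 0; -2 -2 0; 0 0 1]
det M = -3; M⁻¹ = [2/3 -13/6 0; -2/3 5/3 0; 0 0 1]
M⁻¹ · (-79/4, -7)ᵀ = (2, 3/2)ᵀ

p = (2, 3/2)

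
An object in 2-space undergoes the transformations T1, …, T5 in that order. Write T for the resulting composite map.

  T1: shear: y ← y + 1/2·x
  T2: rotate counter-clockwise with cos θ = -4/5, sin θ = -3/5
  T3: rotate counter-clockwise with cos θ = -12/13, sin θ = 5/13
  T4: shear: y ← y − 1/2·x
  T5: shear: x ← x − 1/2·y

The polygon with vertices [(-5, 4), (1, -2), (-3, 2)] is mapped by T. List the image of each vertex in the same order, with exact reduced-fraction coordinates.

T1 shear: y ← y + 1/2·x: (-5, 4) → (-5, 3/2); (1, -2) → (1, -3/2); (-3, 2) → (-3, 1/2)
T2 rotate counter-clockwise with cos θ = -4/5, sin θ = -3/5: (-5, 3/2) → (49/10, 9/5); (1, -3/2) → (-17/10, 3/5); (-3, 1/2) → (27/10, 7/5)
T3 rotate counter-clockwise with cos θ = -12/13, sin θ = 5/13: (49/10, 9/5) → (-339/65, 29/130); (-17/10, 3/5) → (87/65, -157/130); (27/10, 7/5) → (-197/65, -33/130)
T4 shear: y ← y − 1/2·x: (-339/65, 29/130) → (-339/65, 184/65); (87/65, -157/130) → (87/65, -122/65); (-197/65, -33/130) → (-197/65, 82/65)
T5 shear: x ← x − 1/2·y: (-339/65, 184/65) → (-431/65, 184/65); (87/65, -122/65) → (148/65, -122/65); (-197/65, 82/65) → (-238/65, 82/65)

image vertices: (-431/65, 184/65), (148/65, -122/65), (-238/65, 82/65)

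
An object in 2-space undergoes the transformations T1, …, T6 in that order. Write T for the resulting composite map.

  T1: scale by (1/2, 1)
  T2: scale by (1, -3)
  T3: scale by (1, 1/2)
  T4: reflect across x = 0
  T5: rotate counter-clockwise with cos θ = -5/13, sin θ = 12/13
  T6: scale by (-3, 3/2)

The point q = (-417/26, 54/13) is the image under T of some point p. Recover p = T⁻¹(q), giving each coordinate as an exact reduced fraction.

p = (-1, 4)

T1 = [1/2 0 0; 0 1 0; 0 0 1]
T2·T1 = [1/2 0 0; 0 -3 0; 0 0 1]
T3·…·T1 = [1/2 0 0; 0 -3/2 0; 0 0 1]
T4·…·T1 = [-1/2 0 0; 0 -3/2 0; 0 0 1]
T5·…·T1 = [5/26 18/13 0; -6/13 15/26 0; 0 0 1]
T6·…·T1 = [-15/26 -54/13 0; -9/13 45/52 0; 0 0 1]
det M = -27/8; M⁻¹ = [-10/39 -16/13 0; -8/39 20/117 0; 0 0 1]
M⁻¹ · (-417/26, 54/13)ᵀ = (-1, 4)ᵀ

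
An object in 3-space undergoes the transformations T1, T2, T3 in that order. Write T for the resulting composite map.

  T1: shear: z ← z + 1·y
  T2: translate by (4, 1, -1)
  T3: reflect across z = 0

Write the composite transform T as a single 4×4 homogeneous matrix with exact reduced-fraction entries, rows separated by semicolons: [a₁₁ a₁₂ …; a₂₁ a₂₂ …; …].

T = [1 0 0 4; 0 1 0 1; 0 -1 -1 1; 0 0 0 1]

T1 = [1 0 0 0; 0 1 0 0; 0 1 1 0; 0 0 0 1]
T2·T1 = [1 0 0 4; 0 1 0 1; 0 1 1 -1; 0 0 0 1]
T3·…·T1 = [1 0 0 4; 0 1 0 1; 0 -1 -1 1; 0 0 0 1]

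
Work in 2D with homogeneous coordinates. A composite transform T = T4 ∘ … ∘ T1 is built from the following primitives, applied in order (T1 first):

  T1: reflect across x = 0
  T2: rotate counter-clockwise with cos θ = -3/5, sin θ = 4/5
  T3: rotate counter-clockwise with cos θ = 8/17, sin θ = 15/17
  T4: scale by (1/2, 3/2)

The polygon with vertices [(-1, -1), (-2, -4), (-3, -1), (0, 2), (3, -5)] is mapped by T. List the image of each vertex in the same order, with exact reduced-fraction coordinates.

image vertices: (-97/170, 213/170), (-22/17, 93/17), (-53/34, 27/34), (13/85, -252/85), (11/10, 81/10)

T1 reflect across x = 0: (-1, -1) → (1, -1); (-2, -4) → (2, -4); (-3, -1) → (3, -1); (0, 2) → (0, 2); (3, -5) → (-3, -5)
T2 rotate counter-clockwise with cos θ = -3/5, sin θ = 4/5: (1, -1) → (1/5, 7/5); (2, -4) → (2, 4); (3, -1) → (-1, 3); (0, 2) → (-8/5, -6/5); (-3, -5) → (29/5, 3/5)
T3 rotate counter-clockwise with cos θ = 8/17, sin θ = 15/17: (1/5, 7/5) → (-97/85, 71/85); (2, 4) → (-44/17, 62/17); (-1, 3) → (-53/17, 9/17); (-8/5, -6/5) → (26/85, -168/85); (29/5, 3/5) → (11/5, 27/5)
T4 scale by (1/2, 3/2): (-97/85, 71/85) → (-97/170, 213/170); (-44/17, 62/17) → (-22/17, 93/17); (-53/17, 9/17) → (-53/34, 27/34); (26/85, -168/85) → (13/85, -252/85); (11/5, 27/5) → (11/10, 81/10)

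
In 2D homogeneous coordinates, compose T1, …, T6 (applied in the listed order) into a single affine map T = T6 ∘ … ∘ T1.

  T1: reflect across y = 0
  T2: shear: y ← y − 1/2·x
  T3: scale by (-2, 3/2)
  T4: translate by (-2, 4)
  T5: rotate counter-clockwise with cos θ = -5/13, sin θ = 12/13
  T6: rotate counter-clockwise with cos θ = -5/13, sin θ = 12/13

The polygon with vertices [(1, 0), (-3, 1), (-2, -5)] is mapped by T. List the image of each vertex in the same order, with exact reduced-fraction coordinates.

T1 reflect across y = 0: (1, 0) → (1, 0); (-3, 1) → (-3, -1); (-2, -5) → (-2, 5)
T2 shear: y ← y − 1/2·x: (1, 0) → (1, -1/2); (-3, -1) → (-3, 1/2); (-2, 5) → (-2, 6)
T3 scale by (-2, 3/2): (1, -1/2) → (-2, -3/4); (-3, 1/2) → (6, 3/4); (-2, 6) → (4, 9)
T4 translate by (-2, 4): (-2, -3/4) → (-4, 13/4); (6, 3/4) → (4, 19/4); (4, 9) → (2, 13)
T5 rotate counter-clockwise with cos θ = -5/13, sin θ = 12/13: (-4, 13/4) → (-19/13, -257/52); (4, 19/4) → (-77/13, 97/52); (2, 13) → (-166/13, -41/13)
T6 rotate counter-clockwise with cos θ = -5/13, sin θ = 12/13: (-19/13, -257/52) → (866/169, 373/676); (-77/13, 97/52) → (94/169, -4181/676); (-166/13, -41/13) → (1322/169, -1787/169)

image vertices: (866/169, 373/676), (94/169, -4181/676), (1322/169, -1787/169)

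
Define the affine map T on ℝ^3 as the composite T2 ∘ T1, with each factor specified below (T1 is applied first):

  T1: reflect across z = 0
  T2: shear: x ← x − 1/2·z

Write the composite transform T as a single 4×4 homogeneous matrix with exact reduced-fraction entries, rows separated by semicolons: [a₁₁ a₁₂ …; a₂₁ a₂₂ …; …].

T = [1 0 1/2 0; 0 1 0 0; 0 0 -1 0; 0 0 0 1]

T1 = [1 0 0 0; 0 1 0 0; 0 0 -1 0; 0 0 0 1]
T2·T1 = [1 0 1/2 0; 0 1 0 0; 0 0 -1 0; 0 0 0 1]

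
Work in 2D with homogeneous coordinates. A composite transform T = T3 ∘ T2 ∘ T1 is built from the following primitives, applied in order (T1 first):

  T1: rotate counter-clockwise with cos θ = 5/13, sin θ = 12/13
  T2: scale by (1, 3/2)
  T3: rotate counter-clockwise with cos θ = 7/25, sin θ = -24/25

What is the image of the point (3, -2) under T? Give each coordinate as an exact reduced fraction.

T1 rotate counter-clockwise with cos θ = 5/13, sin θ = 12/13: (3, -2) → (3, 2)
T2 scale by (1, 3/2): (3, 2) → (3, 3)
T3 rotate counter-clockwise with cos θ = 7/25, sin θ = -24/25: (3, 3) → (93/25, -51/25)

T(p) = (93/25, -51/25)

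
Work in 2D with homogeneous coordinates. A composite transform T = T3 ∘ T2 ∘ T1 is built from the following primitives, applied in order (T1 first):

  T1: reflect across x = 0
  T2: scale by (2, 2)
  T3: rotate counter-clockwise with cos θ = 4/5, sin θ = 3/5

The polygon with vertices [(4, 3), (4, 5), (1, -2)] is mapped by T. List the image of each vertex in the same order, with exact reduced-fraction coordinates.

T1 reflect across x = 0: (4, 3) → (-4, 3); (4, 5) → (-4, 5); (1, -2) → (-1, -2)
T2 scale by (2, 2): (-4, 3) → (-8, 6); (-4, 5) → (-8, 10); (-1, -2) → (-2, -4)
T3 rotate counter-clockwise with cos θ = 4/5, sin θ = 3/5: (-8, 6) → (-10, 0); (-8, 10) → (-62/5, 16/5); (-2, -4) → (4/5, -22/5)

image vertices: (-10, 0), (-62/5, 16/5), (4/5, -22/5)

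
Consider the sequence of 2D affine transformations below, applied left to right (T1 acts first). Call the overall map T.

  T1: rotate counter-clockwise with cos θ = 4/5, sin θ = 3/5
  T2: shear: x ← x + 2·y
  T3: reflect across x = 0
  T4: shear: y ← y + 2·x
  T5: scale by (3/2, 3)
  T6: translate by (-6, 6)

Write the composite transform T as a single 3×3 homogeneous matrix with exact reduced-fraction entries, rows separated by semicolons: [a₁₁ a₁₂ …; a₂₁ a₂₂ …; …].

T1 = [4/5 -3/5 0; 3/5 4/5 0; 0 0 1]
T2·T1 = [2 1 0; 3/5 4/5 0; 0 0 1]
T3·…·T1 = [-2 -1 0; 3/5 4/5 0; 0 0 1]
T4·…·T1 = [-2 -1 0; -17/5 -6/5 0; 0 0 1]
T5·…·T1 = [-3 -3/2 0; -51/5 -18/5 0; 0 0 1]
T6·…·T1 = [-3 -3/2 -6; -51/5 -18/5 6; 0 0 1]

T = [-3 -3/2 -6; -51/5 -18/5 6; 0 0 1]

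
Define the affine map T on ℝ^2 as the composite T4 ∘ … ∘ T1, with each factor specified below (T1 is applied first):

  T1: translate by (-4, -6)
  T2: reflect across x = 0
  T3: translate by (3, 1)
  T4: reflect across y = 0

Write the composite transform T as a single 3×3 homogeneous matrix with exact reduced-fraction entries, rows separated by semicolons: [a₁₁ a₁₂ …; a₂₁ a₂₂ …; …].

T = [-1 0 7; 0 -1 5; 0 0 1]

T1 = [1 0 -4; 0 1 -6; 0 0 1]
T2·T1 = [-1 0 4; 0 1 -6; 0 0 1]
T3·…·T1 = [-1 0 7; 0 1 -5; 0 0 1]
T4·…·T1 = [-1 0 7; 0 -1 5; 0 0 1]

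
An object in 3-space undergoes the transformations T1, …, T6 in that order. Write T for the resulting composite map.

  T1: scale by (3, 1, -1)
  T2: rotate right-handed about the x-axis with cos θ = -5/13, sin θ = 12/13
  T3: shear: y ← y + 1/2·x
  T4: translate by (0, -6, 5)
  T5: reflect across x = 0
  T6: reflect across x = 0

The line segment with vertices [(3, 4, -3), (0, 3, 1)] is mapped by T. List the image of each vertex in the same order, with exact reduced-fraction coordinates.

T1 scale by (3, 1, -1): (3, 4, -3) → (9, 4, 3); (0, 3, 1) → (0, 3, -1)
T2 rotate right-handed about the x-axis with cos θ = -5/13, sin θ = 12/13: (9, 4, 3) → (9, -56/13, 33/13); (0, 3, -1) → (0, -3/13, 41/13)
T3 shear: y ← y + 1/2·x: (9, -56/13, 33/13) → (9, 5/26, 33/13); (0, -3/13, 41/13) → (0, -3/13, 41/13)
T4 translate by (0, -6, 5): (9, 5/26, 33/13) → (9, -151/26, 98/13); (0, -3/13, 41/13) → (0, -81/13, 106/13)
T5 reflect across x = 0: (9, -151/26, 98/13) → (-9, -151/26, 98/13); (0, -81/13, 106/13) → (0, -81/13, 106/13)
T6 reflect across x = 0: (-9, -151/26, 98/13) → (9, -151/26, 98/13); (0, -81/13, 106/13) → (0, -81/13, 106/13)

image vertices: (9, -151/26, 98/13), (0, -81/13, 106/13)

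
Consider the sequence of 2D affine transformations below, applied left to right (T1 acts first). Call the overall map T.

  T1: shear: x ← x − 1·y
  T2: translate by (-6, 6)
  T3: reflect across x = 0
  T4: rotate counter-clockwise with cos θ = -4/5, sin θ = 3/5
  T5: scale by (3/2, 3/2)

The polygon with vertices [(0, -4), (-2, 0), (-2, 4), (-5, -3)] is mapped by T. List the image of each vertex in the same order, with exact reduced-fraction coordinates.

T1 shear: x ← x − 1·y: (0, -4) → (4, -4); (-2, 0) → (-2, 0); (-2, 4) → (-6, 4); (-5, -3) → (-2, -3)
T2 translate by (-6, 6): (4, -4) → (-2, 2); (-2, 0) → (-8, 6); (-6, 4) → (-12, 10); (-2, -3) → (-8, 3)
T3 reflect across x = 0: (-2, 2) → (2, 2); (-8, 6) → (8, 6); (-12, 10) → (12, 10); (-8, 3) → (8, 3)
T4 rotate counter-clockwise with cos θ = -4/5, sin θ = 3/5: (2, 2) → (-14/5, -2/5); (8, 6) → (-10, 0); (12, 10) → (-78/5, -4/5); (8, 3) → (-41/5, 12/5)
T5 scale by (3/2, 3/2): (-14/5, -2/5) → (-21/5, -3/5); (-10, 0) → (-15, 0); (-78/5, -4/5) → (-117/5, -6/5); (-41/5, 12/5) → (-123/10, 18/5)

image vertices: (-21/5, -3/5), (-15, 0), (-117/5, -6/5), (-123/10, 18/5)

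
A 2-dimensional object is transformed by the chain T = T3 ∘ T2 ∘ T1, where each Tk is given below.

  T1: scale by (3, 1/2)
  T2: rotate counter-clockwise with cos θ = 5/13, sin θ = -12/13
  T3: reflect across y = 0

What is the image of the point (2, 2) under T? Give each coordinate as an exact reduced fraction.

T(p) = (42/13, 67/13)

T1 scale by (3, 1/2): (2, 2) → (6, 1)
T2 rotate counter-clockwise with cos θ = 5/13, sin θ = -12/13: (6, 1) → (42/13, -67/13)
T3 reflect across y = 0: (42/13, -67/13) → (42/13, 67/13)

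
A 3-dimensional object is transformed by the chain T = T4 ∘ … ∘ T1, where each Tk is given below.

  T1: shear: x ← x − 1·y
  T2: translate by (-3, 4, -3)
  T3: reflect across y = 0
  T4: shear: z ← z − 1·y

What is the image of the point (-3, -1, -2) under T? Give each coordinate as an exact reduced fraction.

T(p) = (-5, -3, -2)

T1 shear: x ← x − 1·y: (-3, -1, -2) → (-2, -1, -2)
T2 translate by (-3, 4, -3): (-2, -1, -2) → (-5, 3, -5)
T3 reflect across y = 0: (-5, 3, -5) → (-5, -3, -5)
T4 shear: z ← z − 1·y: (-5, -3, -5) → (-5, -3, -2)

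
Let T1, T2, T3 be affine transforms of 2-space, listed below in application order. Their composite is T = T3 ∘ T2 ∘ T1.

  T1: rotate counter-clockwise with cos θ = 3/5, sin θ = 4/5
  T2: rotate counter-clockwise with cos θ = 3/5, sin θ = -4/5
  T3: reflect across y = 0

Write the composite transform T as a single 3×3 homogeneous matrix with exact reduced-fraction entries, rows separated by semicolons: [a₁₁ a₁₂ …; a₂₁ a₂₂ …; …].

T = [1 0 0; 0 -1 0; 0 0 1]

T1 = [3/5 -4/5 0; 4/5 3/5 0; 0 0 1]
T2·T1 = [1 0 0; 0 1 0; 0 0 1]
T3·…·T1 = [1 0 0; 0 -1 0; 0 0 1]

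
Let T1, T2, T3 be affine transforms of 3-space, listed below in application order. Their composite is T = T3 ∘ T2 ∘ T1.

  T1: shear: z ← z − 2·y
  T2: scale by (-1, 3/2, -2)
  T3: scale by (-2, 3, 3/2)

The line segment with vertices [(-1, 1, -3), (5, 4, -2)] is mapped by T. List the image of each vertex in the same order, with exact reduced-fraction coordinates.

T1 shear: z ← z − 2·y: (-1, 1, -3) → (-1, 1, -5); (5, 4, -2) → (5, 4, -10)
T2 scale by (-1, 3/2, -2): (-1, 1, -5) → (1, 3/2, 10); (5, 4, -10) → (-5, 6, 20)
T3 scale by (-2, 3, 3/2): (1, 3/2, 10) → (-2, 9/2, 15); (-5, 6, 20) → (10, 18, 30)

image vertices: (-2, 9/2, 15), (10, 18, 30)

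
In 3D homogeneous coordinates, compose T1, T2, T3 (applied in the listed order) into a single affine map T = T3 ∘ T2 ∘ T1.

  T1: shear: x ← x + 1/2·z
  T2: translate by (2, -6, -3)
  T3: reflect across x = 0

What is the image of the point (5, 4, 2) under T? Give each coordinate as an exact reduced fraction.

T1 shear: x ← x + 1/2·z: (5, 4, 2) → (6, 4, 2)
T2 translate by (2, -6, -3): (6, 4, 2) → (8, -2, -1)
T3 reflect across x = 0: (8, -2, -1) → (-8, -2, -1)

T(p) = (-8, -2, -1)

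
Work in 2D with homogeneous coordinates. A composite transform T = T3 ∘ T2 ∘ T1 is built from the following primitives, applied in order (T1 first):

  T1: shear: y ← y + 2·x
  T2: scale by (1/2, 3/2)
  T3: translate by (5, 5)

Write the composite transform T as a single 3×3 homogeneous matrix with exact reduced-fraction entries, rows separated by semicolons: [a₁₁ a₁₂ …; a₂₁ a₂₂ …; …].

T1 = [1 0 0; 2 1 0; 0 0 1]
T2·T1 = [1/2 0 0; 3 3/2 0; 0 0 1]
T3·…·T1 = [1/2 0 5; 3 3/2 5; 0 0 1]

T = [1/2 0 5; 3 3/2 5; 0 0 1]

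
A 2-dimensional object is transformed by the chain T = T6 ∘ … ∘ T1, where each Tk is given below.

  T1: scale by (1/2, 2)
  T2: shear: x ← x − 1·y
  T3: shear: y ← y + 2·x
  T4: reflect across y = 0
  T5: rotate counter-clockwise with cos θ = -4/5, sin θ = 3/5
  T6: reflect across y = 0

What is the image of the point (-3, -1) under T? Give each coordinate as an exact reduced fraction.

T(p) = (-1, 1/2)

T1 scale by (1/2, 2): (-3, -1) → (-3/2, -2)
T2 shear: x ← x − 1·y: (-3/2, -2) → (1/2, -2)
T3 shear: y ← y + 2·x: (1/2, -2) → (1/2, -1)
T4 reflect across y = 0: (1/2, -1) → (1/2, 1)
T5 rotate counter-clockwise with cos θ = -4/5, sin θ = 3/5: (1/2, 1) → (-1, -1/2)
T6 reflect across y = 0: (-1, -1/2) → (-1, 1/2)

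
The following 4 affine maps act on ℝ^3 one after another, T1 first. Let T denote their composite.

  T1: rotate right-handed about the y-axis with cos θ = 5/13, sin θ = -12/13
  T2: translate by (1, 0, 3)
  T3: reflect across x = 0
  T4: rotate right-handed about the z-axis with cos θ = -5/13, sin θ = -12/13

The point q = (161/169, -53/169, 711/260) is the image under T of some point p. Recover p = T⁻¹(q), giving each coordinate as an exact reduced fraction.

p = (-3/5, 1, 3/4)

T1 = [5/13 0 -12/13 0; 0 1 0 0; 12/13 0 5/13 0; 0 0 0 1]
T2·T1 = [5/13 0 -12/13 1; 0 1 0 0; 12/13 0 5/13 3; 0 0 0 1]
T3·…·T1 = [-5/13 0 12/13 -1; 0 1 0 0; 12/13 0 5/13 3; 0 0 0 1]
T4·…·T1 = [25/169 12/13 -60/169 5/13; 60/169 -5/13 -144/169 12/13; 12/13 0 5/13 3; 0 0 0 1]
det M = -1; M⁻¹ = [25/169 60/169 12/13 -41/13; 12/13 -5/13 0 0; -60/169 -144/169 5/13 -3/13; 0 0 0 1]
M⁻¹ · (161/169, -53/169, 711/260)ᵀ = (-3/5, 1, 3/4)ᵀ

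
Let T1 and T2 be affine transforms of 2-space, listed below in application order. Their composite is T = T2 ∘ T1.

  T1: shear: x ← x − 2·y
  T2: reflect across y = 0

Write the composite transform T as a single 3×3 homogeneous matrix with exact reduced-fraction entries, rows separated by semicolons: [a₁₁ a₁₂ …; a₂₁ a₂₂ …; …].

T1 = [1 -2 0; 0 1 0; 0 0 1]
T2·T1 = [1 -2 0; 0 -1 0; 0 0 1]

T = [1 -2 0; 0 -1 0; 0 0 1]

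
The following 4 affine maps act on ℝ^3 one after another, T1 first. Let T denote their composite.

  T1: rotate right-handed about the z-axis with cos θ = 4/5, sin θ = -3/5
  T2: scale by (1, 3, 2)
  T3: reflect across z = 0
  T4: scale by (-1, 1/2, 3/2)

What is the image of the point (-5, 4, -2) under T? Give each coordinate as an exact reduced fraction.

T(p) = (8/5, 93/10, 6)

T1 rotate right-handed about the z-axis with cos θ = 4/5, sin θ = -3/5: (-5, 4, -2) → (-8/5, 31/5, -2)
T2 scale by (1, 3, 2): (-8/5, 31/5, -2) → (-8/5, 93/5, -4)
T3 reflect across z = 0: (-8/5, 93/5, -4) → (-8/5, 93/5, 4)
T4 scale by (-1, 1/2, 3/2): (-8/5, 93/5, 4) → (8/5, 93/10, 6)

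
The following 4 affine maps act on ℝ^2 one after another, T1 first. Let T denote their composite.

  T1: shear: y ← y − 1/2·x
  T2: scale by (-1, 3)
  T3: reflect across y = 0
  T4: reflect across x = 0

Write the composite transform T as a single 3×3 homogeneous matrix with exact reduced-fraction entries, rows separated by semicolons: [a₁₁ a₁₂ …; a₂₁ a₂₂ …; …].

T1 = [1 0 0; -1/2 1 0; 0 0 1]
T2·T1 = [-1 0 0; -3/2 3 0; 0 0 1]
T3·…·T1 = [-1 0 0; 3/2 -3 0; 0 0 1]
T4·…·T1 = [1 0 0; 3/2 -3 0; 0 0 1]

T = [1 0 0; 3/2 -3 0; 0 0 1]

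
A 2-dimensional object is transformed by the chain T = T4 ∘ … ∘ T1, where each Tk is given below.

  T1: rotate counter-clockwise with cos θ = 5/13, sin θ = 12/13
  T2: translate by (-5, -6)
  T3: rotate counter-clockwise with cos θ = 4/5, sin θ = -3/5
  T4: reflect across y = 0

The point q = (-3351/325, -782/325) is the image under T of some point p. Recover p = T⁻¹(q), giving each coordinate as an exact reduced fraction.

T1 = [5/13 -12/13 0; 12/13 5/13 0; 0 0 1]
T2·T1 = [5/13 -12/13 -5; 12/13 5/13 -6; 0 0 1]
T3·…·T1 = [56/65 -33/65 -38/5; 33/65 56/65 -9/5; 0 0 1]
T4·…·T1 = [56/65 -33/65 -38/5; -33/65 -56/65 9/5; 0 0 1]
det M = -1; M⁻¹ = [56/65 -33/65 97/13; -33/65 -56/65 -30/13; 0 0 1]
M⁻¹ · (-3351/325, -782/325)ᵀ = (-1/5, 5)ᵀ

p = (-1/5, 5)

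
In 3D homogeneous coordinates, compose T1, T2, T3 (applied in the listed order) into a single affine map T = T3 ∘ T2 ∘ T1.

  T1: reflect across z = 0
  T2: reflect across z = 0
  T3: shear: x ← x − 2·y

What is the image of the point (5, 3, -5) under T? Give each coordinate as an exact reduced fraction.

T1 reflect across z = 0: (5, 3, -5) → (5, 3, 5)
T2 reflect across z = 0: (5, 3, 5) → (5, 3, -5)
T3 shear: x ← x − 2·y: (5, 3, -5) → (-1, 3, -5)

T(p) = (-1, 3, -5)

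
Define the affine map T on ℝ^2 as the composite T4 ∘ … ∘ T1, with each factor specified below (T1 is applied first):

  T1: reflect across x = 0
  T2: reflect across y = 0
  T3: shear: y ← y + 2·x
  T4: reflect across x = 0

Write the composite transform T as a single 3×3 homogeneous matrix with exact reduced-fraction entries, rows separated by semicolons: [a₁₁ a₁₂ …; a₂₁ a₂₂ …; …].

T1 = [-1 0 0; 0 1 0; 0 0 1]
T2·T1 = [-1 0 0; 0 -1 0; 0 0 1]
T3·…·T1 = [-1 0 0; -2 -1 0; 0 0 1]
T4·…·T1 = [1 0 0; -2 -1 0; 0 0 1]

T = [1 0 0; -2 -1 0; 0 0 1]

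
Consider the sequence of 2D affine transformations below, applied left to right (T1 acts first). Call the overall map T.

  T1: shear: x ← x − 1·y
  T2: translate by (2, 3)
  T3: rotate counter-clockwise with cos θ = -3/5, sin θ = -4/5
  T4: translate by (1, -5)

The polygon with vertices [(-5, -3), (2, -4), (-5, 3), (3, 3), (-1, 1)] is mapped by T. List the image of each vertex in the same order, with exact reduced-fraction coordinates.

T1 shear: x ← x − 1·y: (-5, -3) → (-2, -3); (2, -4) → (6, -4); (-5, 3) → (-8, 3); (3, 3) → (0, 3); (-1, 1) → (-2, 1)
T2 translate by (2, 3): (-2, -3) → (0, 0); (6, -4) → (8, -1); (-8, 3) → (-6, 6); (0, 3) → (2, 6); (-2, 1) → (0, 4)
T3 rotate counter-clockwise with cos θ = -3/5, sin θ = -4/5: (0, 0) → (0, 0); (8, -1) → (-28/5, -29/5); (-6, 6) → (42/5, 6/5); (2, 6) → (18/5, -26/5); (0, 4) → (16/5, -12/5)
T4 translate by (1, -5): (0, 0) → (1, -5); (-28/5, -29/5) → (-23/5, -54/5); (42/5, 6/5) → (47/5, -19/5); (18/5, -26/5) → (23/5, -51/5); (16/5, -12/5) → (21/5, -37/5)

image vertices: (1, -5), (-23/5, -54/5), (47/5, -19/5), (23/5, -51/5), (21/5, -37/5)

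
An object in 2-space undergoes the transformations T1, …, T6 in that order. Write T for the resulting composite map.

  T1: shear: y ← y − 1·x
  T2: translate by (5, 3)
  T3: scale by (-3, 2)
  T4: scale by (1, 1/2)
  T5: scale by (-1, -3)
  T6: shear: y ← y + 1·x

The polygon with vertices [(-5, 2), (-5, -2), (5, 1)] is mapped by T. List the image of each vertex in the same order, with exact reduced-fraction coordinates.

T1 shear: y ← y − 1·x: (-5, 2) → (-5, 7); (-5, -2) → (-5, 3); (5, 1) → (5, -4)
T2 translate by (5, 3): (-5, 7) → (0, 10); (-5, 3) → (0, 6); (5, -4) → (10, -1)
T3 scale by (-3, 2): (0, 10) → (0, 20); (0, 6) → (0, 12); (10, -1) → (-30, -2)
T4 scale by (1, 1/2): (0, 20) → (0, 10); (0, 12) → (0, 6); (-30, -2) → (-30, -1)
T5 scale by (-1, -3): (0, 10) → (0, -30); (0, 6) → (0, -18); (-30, -1) → (30, 3)
T6 shear: y ← y + 1·x: (0, -30) → (0, -30); (0, -18) → (0, -18); (30, 3) → (30, 33)

image vertices: (0, -30), (0, -18), (30, 33)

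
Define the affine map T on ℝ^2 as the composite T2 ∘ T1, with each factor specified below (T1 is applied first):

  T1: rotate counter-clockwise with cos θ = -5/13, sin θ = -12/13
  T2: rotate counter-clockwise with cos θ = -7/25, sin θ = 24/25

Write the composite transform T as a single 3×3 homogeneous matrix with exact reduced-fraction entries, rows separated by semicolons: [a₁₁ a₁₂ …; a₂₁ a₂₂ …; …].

T = [323/325 36/325 0; -36/325 323/325 0; 0 0 1]

T1 = [-5/13 12/13 0; -12/13 -5/13 0; 0 0 1]
T2·T1 = [323/325 36/325 0; -36/325 323/325 0; 0 0 1]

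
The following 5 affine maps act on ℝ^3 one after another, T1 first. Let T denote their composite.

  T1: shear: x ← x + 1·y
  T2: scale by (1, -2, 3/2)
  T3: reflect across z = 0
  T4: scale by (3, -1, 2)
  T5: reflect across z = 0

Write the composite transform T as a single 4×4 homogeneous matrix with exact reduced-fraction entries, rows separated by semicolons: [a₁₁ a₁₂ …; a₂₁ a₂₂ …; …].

T1 = [1 1 0 0; 0 1 0 0; 0 0 1 0; 0 0 0 1]
T2·T1 = [1 1 0 0; 0 -2 0 0; 0 0 3/2 0; 0 0 0 1]
T3·…·T1 = [1 1 0 0; 0 -2 0 0; 0 0 -3/2 0; 0 0 0 1]
T4·…·T1 = [3 3 0 0; 0 2 0 0; 0 0 -3 0; 0 0 0 1]
T5·…·T1 = [3 3 0 0; 0 2 0 0; 0 0 3 0; 0 0 0 1]

T = [3 3 0 0; 0 2 0 0; 0 0 3 0; 0 0 0 1]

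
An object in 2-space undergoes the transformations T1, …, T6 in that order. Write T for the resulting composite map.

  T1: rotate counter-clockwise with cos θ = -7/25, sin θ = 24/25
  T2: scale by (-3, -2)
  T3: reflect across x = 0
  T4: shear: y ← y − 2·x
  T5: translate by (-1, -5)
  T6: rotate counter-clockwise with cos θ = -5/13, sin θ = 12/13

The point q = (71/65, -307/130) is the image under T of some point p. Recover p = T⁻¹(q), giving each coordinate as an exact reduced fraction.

p = (-2/3, 3/4)

T1 = [-7/25 -24/25 0; 24/25 -7/25 0; 0 0 1]
T2·T1 = [21/25 72/25 0; -48/25 14/25 0; 0 0 1]
T3·…·T1 = [-21/25 -72/25 0; -48/25 14/25 0; 0 0 1]
T4·…·T1 = [-21/25 -72/25 0; -6/25 158/25 0; 0 0 1]
T5·…·T1 = [-21/25 -72/25 -1; -6/25 158/25 -5; 0 0 1]
T6·…·T1 = [177/325 -1536/325 5; -222/325 -1654/325 1; 0 0 1]
det M = -6; M⁻¹ = [827/975 -256/325 -259/75; -37/325 -59/650 33/50; 0 0 1]
M⁻¹ · (71/65, -307/130)ᵀ = (-2/3, 3/4)ᵀ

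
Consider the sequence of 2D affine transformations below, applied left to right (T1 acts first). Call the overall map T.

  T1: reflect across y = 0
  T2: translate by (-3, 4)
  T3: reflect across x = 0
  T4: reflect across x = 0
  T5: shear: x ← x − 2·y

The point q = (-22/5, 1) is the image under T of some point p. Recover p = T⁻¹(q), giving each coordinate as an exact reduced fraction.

p = (3/5, 3)

T1 = [1 0 0; 0 -1 0; 0 0 1]
T2·T1 = [1 0 -3; 0 -1 4; 0 0 1]
T3·…·T1 = [-1 0 3; 0 -1 4; 0 0 1]
T4·…·T1 = [1 0 -3; 0 -1 4; 0 0 1]
T5·…·T1 = [1 2 -11; 0 -1 4; 0 0 1]
det M = -1; M⁻¹ = [1 2 3; 0 -1 4; 0 0 1]
M⁻¹ · (-22/5, 1)ᵀ = (3/5, 3)ᵀ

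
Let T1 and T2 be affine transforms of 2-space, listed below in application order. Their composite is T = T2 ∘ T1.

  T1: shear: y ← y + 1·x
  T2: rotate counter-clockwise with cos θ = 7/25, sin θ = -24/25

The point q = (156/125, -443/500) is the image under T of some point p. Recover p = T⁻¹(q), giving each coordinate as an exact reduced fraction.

p = (6/5, -1/4)

T1 = [1 0 0; 1 1 0; 0 0 1]
T2·T1 = [31/25 24/25 0; -17/25 7/25 0; 0 0 1]
det M = 1; M⁻¹ = [7/25 -24/25 0; 17/25 31/25 0; 0 0 1]
M⁻¹ · (156/125, -443/500)ᵀ = (6/5, -1/4)ᵀ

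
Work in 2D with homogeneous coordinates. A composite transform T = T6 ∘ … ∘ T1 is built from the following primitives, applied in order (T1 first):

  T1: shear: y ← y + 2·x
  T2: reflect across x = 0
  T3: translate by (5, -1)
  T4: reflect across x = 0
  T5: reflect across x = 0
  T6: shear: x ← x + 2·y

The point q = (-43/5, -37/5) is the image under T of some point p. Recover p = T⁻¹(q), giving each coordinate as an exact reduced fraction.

p = (-6/5, -4)

T1 = [1 0 0; 2 1 0; 0 0 1]
T2·T1 = [-1 0 0; 2 1 0; 0 0 1]
T3·…·T1 = [-1 0 5; 2 1 -1; 0 0 1]
T4·…·T1 = [1 0 -5; 2 1 -1; 0 0 1]
T5·…·T1 = [-1 0 5; 2 1 -1; 0 0 1]
T6·…·T1 = [3 2 3; 2 1 -1; 0 0 1]
det M = -1; M⁻¹ = [-1 2 5; 2 -3 -9; 0 0 1]
M⁻¹ · (-43/5, -37/5)ᵀ = (-6/5, -4)ᵀ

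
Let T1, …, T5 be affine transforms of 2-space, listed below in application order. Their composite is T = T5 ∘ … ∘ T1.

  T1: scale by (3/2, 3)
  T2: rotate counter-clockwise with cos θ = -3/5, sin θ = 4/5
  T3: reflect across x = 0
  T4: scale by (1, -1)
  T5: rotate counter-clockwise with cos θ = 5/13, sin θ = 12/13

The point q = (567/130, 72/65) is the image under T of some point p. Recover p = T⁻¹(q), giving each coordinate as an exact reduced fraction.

T1 = [3/2 0 0; 0 3 0; 0 0 1]
T2·T1 = [-9/10 -12/5 0; 6/5 -9/5 0; 0 0 1]
T3·…·T1 = [9/10 12/5 0; 6/5 -9/5 0; 0 0 1]
T4·…·T1 = [9/10 12/5 0; -6/5 9/5 0; 0 0 1]
T5·…·T1 = [189/130 -48/65 0; 24/65 189/65 0; 0 0 1]
det M = 9/2; M⁻¹ = [42/65 32/195 0; -16/195 21/65 0; 0 0 1]
M⁻¹ · (567/130, 72/65)ᵀ = (3, 0)ᵀ

p = (3, 0)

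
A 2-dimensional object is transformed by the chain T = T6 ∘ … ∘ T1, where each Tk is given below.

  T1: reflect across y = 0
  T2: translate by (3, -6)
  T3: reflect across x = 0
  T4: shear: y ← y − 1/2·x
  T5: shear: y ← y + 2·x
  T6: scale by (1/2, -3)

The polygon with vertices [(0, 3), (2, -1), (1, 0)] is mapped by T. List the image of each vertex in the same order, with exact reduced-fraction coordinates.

T1 reflect across y = 0: (0, 3) → (0, -3); (2, -1) → (2, 1); (1, 0) → (1, 0)
T2 translate by (3, -6): (0, -3) → (3, -9); (2, 1) → (5, -5); (1, 0) → (4, -6)
T3 reflect across x = 0: (3, -9) → (-3, -9); (5, -5) → (-5, -5); (4, -6) → (-4, -6)
T4 shear: y ← y − 1/2·x: (-3, -9) → (-3, -15/2); (-5, -5) → (-5, -5/2); (-4, -6) → (-4, -4)
T5 shear: y ← y + 2·x: (-3, -15/2) → (-3, -27/2); (-5, -5/2) → (-5, -25/2); (-4, -4) → (-4, -12)
T6 scale by (1/2, -3): (-3, -27/2) → (-3/2, 81/2); (-5, -25/2) → (-5/2, 75/2); (-4, -12) → (-2, 36)

image vertices: (-3/2, 81/2), (-5/2, 75/2), (-2, 36)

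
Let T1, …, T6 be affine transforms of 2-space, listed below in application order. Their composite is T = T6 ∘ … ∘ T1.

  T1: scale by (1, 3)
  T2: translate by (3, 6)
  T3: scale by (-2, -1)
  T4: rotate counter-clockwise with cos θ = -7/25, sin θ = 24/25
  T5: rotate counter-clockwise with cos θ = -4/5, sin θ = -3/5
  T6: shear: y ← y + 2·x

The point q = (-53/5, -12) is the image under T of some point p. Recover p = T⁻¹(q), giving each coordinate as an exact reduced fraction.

p = (4, -7/3)

T1 = [1 0 0; 0 3 0; 0 0 1]
T2·T1 = [1 0 3; 0 3 6; 0 0 1]
T3·…·T1 = [-2 0 -6; 0 -3 -6; 0 0 1]
T4·…·T1 = [14/25 72/25 186/25; -48/25 21/25 -102/25; 0 0 1]
T5·…·T1 = [-8/5 -9/5 -42/5; 6/5 -12/5 -6/5; 0 0 1]
T6·…·T1 = [-8/5 -9/5 -42/5; -2 -6 -18; 0 0 1]
det M = 6; M⁻¹ = [-1 3/10 -3; 1/3 -4/15 -2; 0 0 1]
M⁻¹ · (-53/5, -12)ᵀ = (4, -7/3)ᵀ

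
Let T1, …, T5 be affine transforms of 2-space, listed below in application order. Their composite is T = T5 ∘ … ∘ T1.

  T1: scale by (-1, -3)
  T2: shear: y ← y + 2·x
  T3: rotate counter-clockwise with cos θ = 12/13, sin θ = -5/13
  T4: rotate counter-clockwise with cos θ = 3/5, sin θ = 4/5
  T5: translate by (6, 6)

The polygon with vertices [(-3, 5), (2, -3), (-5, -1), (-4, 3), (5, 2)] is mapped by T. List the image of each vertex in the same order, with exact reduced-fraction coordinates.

T1 scale by (-1, -3): (-3, 5) → (3, -15); (2, -3) → (-2, 9); (-5, -1) → (5, 3); (-4, 3) → (4, -9); (5, 2) → (-5, -6)
T2 shear: y ← y + 2·x: (3, -15) → (3, -9); (-2, 9) → (-2, 5); (5, 3) → (5, 13); (4, -9) → (4, -1); (-5, -6) → (-5, -16)
T3 rotate counter-clockwise with cos θ = 12/13, sin θ = -5/13: (3, -9) → (-9/13, -123/13); (-2, 5) → (1/13, 70/13); (5, 13) → (125/13, 131/13); (4, -1) → (43/13, -32/13); (-5, -16) → (-140/13, -167/13)
T4 rotate counter-clockwise with cos θ = 3/5, sin θ = 4/5: (-9/13, -123/13) → (93/13, -81/13); (1/13, 70/13) → (-277/65, 214/65); (125/13, 131/13) → (-149/65, 893/65); (43/13, -32/13) → (257/65, 76/65); (-140/13, -167/13) → (248/65, -1061/65)
T5 translate by (6, 6): (93/13, -81/13) → (171/13, -3/13); (-277/65, 214/65) → (113/65, 604/65); (-149/65, 893/65) → (241/65, 1283/65); (257/65, 76/65) → (647/65, 466/65); (248/65, -1061/65) → (638/65, -671/65)

image vertices: (171/13, -3/13), (113/65, 604/65), (241/65, 1283/65), (647/65, 466/65), (638/65, -671/65)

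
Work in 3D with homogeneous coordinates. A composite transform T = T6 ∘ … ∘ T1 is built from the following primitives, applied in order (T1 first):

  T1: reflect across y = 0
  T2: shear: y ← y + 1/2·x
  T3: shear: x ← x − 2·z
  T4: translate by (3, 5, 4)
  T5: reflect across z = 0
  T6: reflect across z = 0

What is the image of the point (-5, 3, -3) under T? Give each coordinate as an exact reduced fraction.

T(p) = (4, -1/2, 1)

T1 reflect across y = 0: (-5, 3, -3) → (-5, -3, -3)
T2 shear: y ← y + 1/2·x: (-5, -3, -3) → (-5, -11/2, -3)
T3 shear: x ← x − 2·z: (-5, -11/2, -3) → (1, -11/2, -3)
T4 translate by (3, 5, 4): (1, -11/2, -3) → (4, -1/2, 1)
T5 reflect across z = 0: (4, -1/2, 1) → (4, -1/2, -1)
T6 reflect across z = 0: (4, -1/2, -1) → (4, -1/2, 1)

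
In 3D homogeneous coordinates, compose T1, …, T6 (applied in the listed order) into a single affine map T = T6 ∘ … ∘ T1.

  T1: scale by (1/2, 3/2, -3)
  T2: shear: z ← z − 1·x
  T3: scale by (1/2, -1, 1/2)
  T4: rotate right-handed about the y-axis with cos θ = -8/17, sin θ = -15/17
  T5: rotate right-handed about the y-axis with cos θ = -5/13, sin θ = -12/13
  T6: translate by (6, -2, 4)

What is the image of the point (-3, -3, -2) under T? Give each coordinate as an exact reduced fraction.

T(p) = (8289/884, 5/2, 1949/884)

T1 scale by (1/2, 3/2, -3): (-3, -3, -2) → (-3/2, -9/2, 6)
T2 shear: z ← z − 1·x: (-3/2, -9/2, 6) → (-3/2, -9/2, 15/2)
T3 scale by (1/2, -1, 1/2): (-3/2, -9/2, 15/2) → (-3/4, 9/2, 15/4)
T4 rotate right-handed about the y-axis with cos θ = -8/17, sin θ = -15/17: (-3/4, 9/2, 15/4) → (-201/68, 9/2, -165/68)
T5 rotate right-handed about the y-axis with cos θ = -5/13, sin θ = -12/13: (-201/68, 9/2, -165/68) → (2985/884, 9/2, -1587/884)
T6 translate by (6, -2, 4): (2985/884, 9/2, -1587/884) → (8289/884, 5/2, 1949/884)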